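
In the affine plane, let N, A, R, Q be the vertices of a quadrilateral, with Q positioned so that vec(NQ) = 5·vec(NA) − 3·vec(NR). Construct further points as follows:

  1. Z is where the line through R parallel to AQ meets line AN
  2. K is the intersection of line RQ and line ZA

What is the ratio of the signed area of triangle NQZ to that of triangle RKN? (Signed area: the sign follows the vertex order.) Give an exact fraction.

[NQZ]:[RKN] = -16/5

Work in coordinates with N = (0, 0), A = (1, 0), R = (0, 1), Q = (5, -3).
1. Z is where the line through R parallel to AQ meets line AN ⇒ Z = (4/3, 0)
2. K is the intersection of line RQ and line ZA ⇒ K = (5/4, 0)
2·[NQZ] = 4, 2·[RKN] = -5/4
[NQZ]:[RKN] = 4:-5/4 = -16/5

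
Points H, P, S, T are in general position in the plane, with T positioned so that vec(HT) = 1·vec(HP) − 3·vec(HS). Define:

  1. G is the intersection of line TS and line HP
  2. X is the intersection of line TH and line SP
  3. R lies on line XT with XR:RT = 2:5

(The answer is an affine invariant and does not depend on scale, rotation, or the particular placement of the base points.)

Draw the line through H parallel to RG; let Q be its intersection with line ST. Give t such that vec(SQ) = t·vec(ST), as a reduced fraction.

t = 3/10

Work in coordinates with H = (0, 0), P = (1, 0), S = (0, 1), T = (1, -3).
1. G is the intersection of line TS and line HP ⇒ G = (1/4, 0)
2. X is the intersection of line TH and line SP ⇒ X = (-1/2, 3/2)
3. R lies on line XT with XR:RT = 2:5 ⇒ R = (-1/14, 3/14)
through H parallel to RG: direction (9/28, -3/14); meets ST at Q = (3/10, -1/5)
Q = S + t·(T−S) with t = 3/10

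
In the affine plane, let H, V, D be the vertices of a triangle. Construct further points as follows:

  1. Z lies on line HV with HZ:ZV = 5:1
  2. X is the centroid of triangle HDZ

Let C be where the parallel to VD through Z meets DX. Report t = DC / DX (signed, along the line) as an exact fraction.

Choose coordinates H = (0, 0), V = (1, 0), D = (0, 1).
1. Z lies on line HV with HZ:ZV = 5:1 ⇒ Z = (5/6, 0)
2. X is the centroid of triangle HDZ ⇒ X = (5/18, 1/3)
through Z parallel to VD: direction (-1, 1); meets DX at C = (5/42, 5/7)
C = D + t·(X−D) with t = 3/7

t = 3/7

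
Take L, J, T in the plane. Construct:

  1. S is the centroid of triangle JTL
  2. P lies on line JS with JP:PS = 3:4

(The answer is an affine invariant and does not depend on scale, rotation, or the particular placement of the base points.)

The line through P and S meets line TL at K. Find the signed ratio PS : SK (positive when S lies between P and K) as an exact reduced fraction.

PS:SK = 8/7

Work in coordinates with L = (0, 0), J = (1, 0), T = (0, 1).
1. S is the centroid of triangle JTL ⇒ S = (1/3, 1/3)
2. P lies on line JS with JP:PS = 3:4 ⇒ P = (5/7, 1/7)
line PS meets TL at K = (0, 1/2)
S = P + t·(K−P) with t = 8/15, so PS:SK = 8/15:7/15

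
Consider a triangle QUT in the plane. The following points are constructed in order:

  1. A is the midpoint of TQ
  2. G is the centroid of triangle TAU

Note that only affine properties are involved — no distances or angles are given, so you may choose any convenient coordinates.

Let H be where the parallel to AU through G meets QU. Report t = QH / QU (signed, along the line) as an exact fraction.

t = 4/3

Set Q = (0, 0), U = (1, 0), T = (0, 1); any affine frame gives the same invariant.
1. A is the midpoint of TQ ⇒ A = (0, 1/2)
2. G is the centroid of triangle TAU ⇒ G = (1/3, 1/2)
through G parallel to AU: direction (1, -1/2); meets QU at H = (4/3, 0)
H = Q + t·(U−Q) with t = 4/3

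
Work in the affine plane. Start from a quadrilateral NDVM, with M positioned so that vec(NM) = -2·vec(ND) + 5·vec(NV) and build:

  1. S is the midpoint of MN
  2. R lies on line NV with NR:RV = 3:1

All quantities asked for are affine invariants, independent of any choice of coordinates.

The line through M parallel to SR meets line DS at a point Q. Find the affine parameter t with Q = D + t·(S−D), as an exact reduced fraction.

Work in coordinates with N = (0, 0), D = (1, 0), V = (0, 1), M = (-2, 5).
1. S is the midpoint of MN ⇒ S = (-1, 5/2)
2. R lies on line NV with NR:RV = 3:1 ⇒ R = (0, 3/4)
through M parallel to SR: direction (1, -7/4); meets DS at Q = (1/2, 5/8)
Q = D + t·(S−D) with t = 1/4

t = 1/4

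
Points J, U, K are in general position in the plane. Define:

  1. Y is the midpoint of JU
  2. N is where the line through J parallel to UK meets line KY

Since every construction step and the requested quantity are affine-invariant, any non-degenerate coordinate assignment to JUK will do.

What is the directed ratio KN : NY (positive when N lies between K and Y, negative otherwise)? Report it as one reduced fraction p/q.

Set J = (0, 0), U = (1, 0), K = (0, 1); any affine frame gives the same invariant.
1. Y is the midpoint of JU ⇒ Y = (1/2, 0)
2. N is where the line through J parallel to UK meets line KY ⇒ N = (1, -1)
N = K + t·(Y−K) with t = 2, so KN:NY = t:(1−t) = 2:-1

KN:NY = -2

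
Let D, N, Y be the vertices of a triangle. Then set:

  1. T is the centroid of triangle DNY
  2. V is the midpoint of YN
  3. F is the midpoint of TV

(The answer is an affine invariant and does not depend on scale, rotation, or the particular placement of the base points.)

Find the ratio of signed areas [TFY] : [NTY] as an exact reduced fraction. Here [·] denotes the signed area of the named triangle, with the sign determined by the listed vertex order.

[TFY]:[NTY] = -1/4

Work in coordinates with D = (0, 0), N = (1, 0), Y = (0, 1).
1. T is the centroid of triangle DNY ⇒ T = (1/3, 1/3)
2. V is the midpoint of YN ⇒ V = (1/2, 1/2)
3. F is the midpoint of TV ⇒ F = (5/12, 5/12)
2·[TFY] = 1/12, 2·[NTY] = -1/3
[TFY]:[NTY] = 1/12:-1/3 = -1/4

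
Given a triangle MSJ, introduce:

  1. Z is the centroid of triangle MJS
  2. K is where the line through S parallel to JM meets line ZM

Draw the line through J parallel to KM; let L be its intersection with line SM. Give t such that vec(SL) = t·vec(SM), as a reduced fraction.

t = 2

Set M = (0, 0), S = (1, 0), J = (0, 1); any affine frame gives the same invariant.
1. Z is the centroid of triangle MJS ⇒ Z = (1/3, 1/3)
2. K is where the line through S parallel to JM meets line ZM ⇒ K = (1, 1)
through J parallel to KM: direction (-1, -1); meets SM at L = (-1, 0)
L = S + t·(M−S) with t = 2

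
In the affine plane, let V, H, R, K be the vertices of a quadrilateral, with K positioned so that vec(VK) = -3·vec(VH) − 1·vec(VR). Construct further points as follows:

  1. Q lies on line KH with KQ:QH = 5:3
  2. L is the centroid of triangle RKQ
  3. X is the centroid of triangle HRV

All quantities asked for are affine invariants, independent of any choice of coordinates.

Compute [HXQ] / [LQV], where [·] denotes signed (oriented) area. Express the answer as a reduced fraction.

[HXQ]:[LQV] = 2

Choose coordinates V = (0, 0), H = (1, 0), R = (0, 1), K = (-3, -1).
1. Q lies on line KH with KQ:QH = 5:3 ⇒ Q = (-1/2, -3/8)
2. L is the centroid of triangle RKQ ⇒ L = (-7/6, -1/8)
3. X is the centroid of triangle HRV ⇒ X = (1/3, 1/3)
2·[HXQ] = 3/4, 2·[LQV] = 3/8
[HXQ]:[LQV] = 3/4:3/8 = 2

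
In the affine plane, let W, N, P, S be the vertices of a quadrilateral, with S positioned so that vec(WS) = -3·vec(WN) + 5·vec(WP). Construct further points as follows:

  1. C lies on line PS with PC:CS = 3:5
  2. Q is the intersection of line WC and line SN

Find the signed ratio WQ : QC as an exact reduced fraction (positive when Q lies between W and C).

Assign W = (0, 0), N = (1, 0), P = (0, 1), S = (-3, 5) — the answer is frame-independent, so this choice is without loss of generality.
1. C lies on line PS with PC:CS = 3:5 ⇒ C = (-9/8, 5/2)
2. Q is the intersection of line WC and line SN ⇒ Q = (-9/7, 20/7)
Q = W + t·(C−W) with t = 8/7, so WQ:QC = t:(1−t) = 8/7:-1/7

WQ:QC = -8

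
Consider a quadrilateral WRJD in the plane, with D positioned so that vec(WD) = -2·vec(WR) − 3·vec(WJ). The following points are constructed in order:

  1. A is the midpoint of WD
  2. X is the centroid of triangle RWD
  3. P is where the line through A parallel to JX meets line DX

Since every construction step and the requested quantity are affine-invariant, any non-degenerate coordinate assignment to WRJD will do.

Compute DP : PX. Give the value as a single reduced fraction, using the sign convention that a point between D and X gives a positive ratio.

DP:PX = 9/7

Work in coordinates with W = (0, 0), R = (1, 0), J = (0, 1), D = (-2, -3).
1. A is the midpoint of WD ⇒ A = (-1, -3/2)
2. X is the centroid of triangle RWD ⇒ X = (-1/3, -1)
3. P is where the line through A parallel to JX meets line DX ⇒ P = (-17/16, -15/8)
P = D + t·(X−D) with t = 9/16, so DP:PX = t:(1−t) = 9/16:7/16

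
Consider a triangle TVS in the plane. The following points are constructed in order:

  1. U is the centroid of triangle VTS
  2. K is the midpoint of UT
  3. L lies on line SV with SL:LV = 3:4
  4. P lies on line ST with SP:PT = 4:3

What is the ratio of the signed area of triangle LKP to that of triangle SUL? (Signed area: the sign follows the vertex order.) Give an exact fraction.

[LKP]:[SUL] = -20/21

Work in coordinates with T = (0, 0), V = (1, 0), S = (0, 1).
1. U is the centroid of triangle VTS ⇒ U = (1/3, 1/3)
2. K is the midpoint of UT ⇒ K = (1/6, 1/6)
3. L lies on line SV with SL:LV = 3:4 ⇒ L = (3/7, 4/7)
4. P lies on line ST with SP:PT = 4:3 ⇒ P = (0, 3/7)
2·[LKP] = -20/147, 2·[SUL] = 1/7
[LKP]:[SUL] = -20/147:1/7 = -20/21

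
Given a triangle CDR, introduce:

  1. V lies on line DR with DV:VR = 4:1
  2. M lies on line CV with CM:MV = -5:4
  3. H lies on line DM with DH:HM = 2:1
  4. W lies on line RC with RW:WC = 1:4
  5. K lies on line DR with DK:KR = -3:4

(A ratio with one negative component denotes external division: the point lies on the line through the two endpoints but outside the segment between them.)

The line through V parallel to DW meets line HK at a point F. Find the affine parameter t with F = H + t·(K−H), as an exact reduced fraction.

t = 188/245

Work in coordinates with C = (0, 0), D = (1, 0), R = (0, 1).
1. V lies on line DR with DV:VR = 4:1 ⇒ V = (1/5, 4/5)
2. M lies on line CV with CM:MV = -5:4 ⇒ M = (1, 4)
3. H lies on line DM with DH:HM = 2:1 ⇒ H = (1, 8/3)
4. W lies on line RC with RW:WC = 1:4 ⇒ W = (0, 4/5)
5. K lies on line DR with DK:KR = -3:4 ⇒ K = (4, -3)
through V parallel to DW: direction (-1, 4/5); meets HK at F = (809/245, -412/245)
F = H + t·(K−H) with t = 188/245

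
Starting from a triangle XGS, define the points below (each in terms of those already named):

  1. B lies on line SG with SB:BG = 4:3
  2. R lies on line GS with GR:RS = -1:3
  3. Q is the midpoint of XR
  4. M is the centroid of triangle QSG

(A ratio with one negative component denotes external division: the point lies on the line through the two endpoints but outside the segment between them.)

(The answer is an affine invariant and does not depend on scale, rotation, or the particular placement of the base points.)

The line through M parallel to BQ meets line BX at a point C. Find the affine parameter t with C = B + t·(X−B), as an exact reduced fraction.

t = 2/39

Set X = (0, 0), G = (1, 0), S = (0, 1); any affine frame gives the same invariant.
1. B lies on line SG with SB:BG = 4:3 ⇒ B = (4/7, 3/7)
2. R lies on line GS with GR:RS = -1:3 ⇒ R = (3/2, -1/2)
3. Q is the midpoint of XR ⇒ Q = (3/4, -1/4)
4. M is the centroid of triangle QSG ⇒ M = (7/12, 1/4)
through M parallel to BQ: direction (5/28, -19/28); meets BX at C = (148/273, 37/91)
C = B + t·(X−B) with t = 2/39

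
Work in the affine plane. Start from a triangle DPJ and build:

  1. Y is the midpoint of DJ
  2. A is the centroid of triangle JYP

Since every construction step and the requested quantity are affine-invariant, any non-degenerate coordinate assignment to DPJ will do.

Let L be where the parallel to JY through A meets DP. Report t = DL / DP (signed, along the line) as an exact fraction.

Work in coordinates with D = (0, 0), P = (1, 0), J = (0, 1).
1. Y is the midpoint of DJ ⇒ Y = (0, 1/2)
2. A is the centroid of triangle JYP ⇒ A = (1/3, 1/2)
through A parallel to JY: direction (0, -1/2); meets DP at L = (1/3, 0)
L = D + t·(P−D) with t = 1/3

t = 1/3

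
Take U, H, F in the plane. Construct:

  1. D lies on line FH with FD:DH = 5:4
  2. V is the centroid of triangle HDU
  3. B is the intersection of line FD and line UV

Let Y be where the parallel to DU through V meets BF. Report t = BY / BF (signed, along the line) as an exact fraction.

Assign U = (0, 0), H = (1, 0), F = (0, 1) — the answer is frame-independent, so this choice is without loss of generality.
1. D lies on line FH with FD:DH = 5:4 ⇒ D = (5/9, 4/9)
2. V is the centroid of triangle HDU ⇒ V = (14/27, 4/27)
3. B is the intersection of line FD and line UV ⇒ B = (7/9, 2/9)
through V parallel to DU: direction (-5/9, -4/9); meets BF at Y = (19/27, 8/27)
Y = B + t·(F−B) with t = 2/21

t = 2/21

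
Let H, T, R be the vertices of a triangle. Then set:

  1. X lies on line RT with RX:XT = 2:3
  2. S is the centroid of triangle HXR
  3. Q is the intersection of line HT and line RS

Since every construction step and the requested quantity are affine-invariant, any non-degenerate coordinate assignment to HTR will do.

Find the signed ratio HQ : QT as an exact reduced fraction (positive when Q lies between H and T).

Set H = (0, 0), T = (1, 0), R = (0, 1); any affine frame gives the same invariant.
1. X lies on line RT with RX:XT = 2:3 ⇒ X = (2/5, 3/5)
2. S is the centroid of triangle HXR ⇒ S = (2/15, 8/15)
3. Q is the intersection of line HT and line RS ⇒ Q = (2/7, 0)
Q = H + t·(T−H) with t = 2/7, so HQ:QT = t:(1−t) = 2/7:5/7

HQ:QT = 2/5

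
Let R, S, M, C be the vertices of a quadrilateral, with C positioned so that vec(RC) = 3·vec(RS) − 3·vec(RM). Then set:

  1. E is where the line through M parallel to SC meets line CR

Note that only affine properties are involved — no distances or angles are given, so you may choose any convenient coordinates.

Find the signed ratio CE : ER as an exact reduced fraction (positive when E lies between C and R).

CE:ER = 1/2

Set R = (0, 0), S = (1, 0), M = (0, 1), C = (3, -3); any affine frame gives the same invariant.
1. E is where the line through M parallel to SC meets line CR ⇒ E = (2, -2)
E = C + t·(R−C) with t = 1/3, so CE:ER = t:(1−t) = 1/3:2/3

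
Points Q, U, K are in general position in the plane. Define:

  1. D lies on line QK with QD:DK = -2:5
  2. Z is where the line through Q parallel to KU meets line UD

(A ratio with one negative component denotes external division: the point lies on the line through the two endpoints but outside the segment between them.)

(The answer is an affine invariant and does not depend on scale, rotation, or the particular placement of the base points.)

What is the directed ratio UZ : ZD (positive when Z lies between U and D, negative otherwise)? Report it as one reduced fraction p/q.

Work in coordinates with Q = (0, 0), U = (1, 0), K = (0, 1).
1. D lies on line QK with QD:DK = -2:5 ⇒ D = (0, -2/3)
2. Z is where the line through Q parallel to KU meets line UD ⇒ Z = (2/5, -2/5)
Z = U + t·(D−U) with t = 3/5, so UZ:ZD = t:(1−t) = 3/5:2/5

UZ:ZD = 3/2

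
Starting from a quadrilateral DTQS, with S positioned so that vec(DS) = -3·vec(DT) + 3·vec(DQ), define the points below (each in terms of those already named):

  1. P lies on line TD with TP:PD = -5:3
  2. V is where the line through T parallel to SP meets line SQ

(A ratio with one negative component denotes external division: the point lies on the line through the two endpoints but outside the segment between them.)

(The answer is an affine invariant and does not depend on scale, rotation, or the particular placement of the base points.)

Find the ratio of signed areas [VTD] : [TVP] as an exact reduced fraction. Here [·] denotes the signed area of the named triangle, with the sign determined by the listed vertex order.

Set D = (0, 0), T = (1, 0), Q = (0, 1), S = (-3, 3); any affine frame gives the same invariant.
1. P lies on line TD with TP:PD = -5:3 ⇒ P = (-3/2, 0)
2. V is where the line through T parallel to SP meets line SQ ⇒ V = (3/4, 1/2)
2·[VTD] = -1/2, 2·[TVP] = 5/4
[VTD]:[TVP] = -1/2:5/4 = -2/5

[VTD]:[TVP] = -2/5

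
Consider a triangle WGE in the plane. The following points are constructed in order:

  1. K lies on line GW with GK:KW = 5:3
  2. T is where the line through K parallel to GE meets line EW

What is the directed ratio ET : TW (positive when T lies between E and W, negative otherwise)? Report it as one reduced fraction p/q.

ET:TW = 5/3

Assign W = (0, 0), G = (1, 0), E = (0, 1) — the answer is frame-independent, so this choice is without loss of generality.
1. K lies on line GW with GK:KW = 5:3 ⇒ K = (3/8, 0)
2. T is where the line through K parallel to GE meets line EW ⇒ T = (0, 3/8)
T = E + t·(W−E) with t = 5/8, so ET:TW = t:(1−t) = 5/8:3/8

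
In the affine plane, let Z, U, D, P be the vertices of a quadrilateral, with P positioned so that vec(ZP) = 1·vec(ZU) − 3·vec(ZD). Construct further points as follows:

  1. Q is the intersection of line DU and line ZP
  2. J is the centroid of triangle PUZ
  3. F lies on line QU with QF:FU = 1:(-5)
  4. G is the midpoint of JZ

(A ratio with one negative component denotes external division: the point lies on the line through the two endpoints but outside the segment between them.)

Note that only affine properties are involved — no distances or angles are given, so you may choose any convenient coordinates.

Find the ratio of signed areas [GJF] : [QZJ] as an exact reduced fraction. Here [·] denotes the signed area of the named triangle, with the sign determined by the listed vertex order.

[GJF]:[QZJ] = 3/8

Work in coordinates with Z = (0, 0), U = (1, 0), D = (0, 1), P = (1, -3).
1. Q is the intersection of line DU and line ZP ⇒ Q = (-1/2, 3/2)
2. J is the centroid of triangle PUZ ⇒ J = (2/3, -1)
3. F lies on line QU with QF:FU = 1:(-5) ⇒ F = (-7/8, 15/8)
4. G is the midpoint of JZ ⇒ G = (1/3, -1/2)
2·[GJF] = 3/16, 2·[QZJ] = 1/2
[GJF]:[QZJ] = 3/16:1/2 = 3/8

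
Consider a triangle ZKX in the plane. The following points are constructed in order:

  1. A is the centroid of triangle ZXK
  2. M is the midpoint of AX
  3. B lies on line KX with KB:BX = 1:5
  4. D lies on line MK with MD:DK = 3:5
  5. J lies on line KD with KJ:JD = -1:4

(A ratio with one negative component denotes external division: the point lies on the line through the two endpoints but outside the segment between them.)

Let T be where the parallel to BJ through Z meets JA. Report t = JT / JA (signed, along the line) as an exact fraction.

t = 269/83

Set Z = (0, 0), K = (1, 0), X = (0, 1); any affine frame gives the same invariant.
1. A is the centroid of triangle ZXK ⇒ A = (1/3, 1/3)
2. M is the midpoint of AX ⇒ M = (1/6, 2/3)
3. B lies on line KX with KB:BX = 1:5 ⇒ B = (5/6, 1/6)
4. D lies on line MK with MD:DK = 3:5 ⇒ D = (23/48, 5/12)
5. J lies on line KD with KJ:JD = -1:4 ⇒ J = (169/144, -5/36)
through Z parallel to BJ: direction (49/144, -11/36); meets JA at T = (-1029/664, 231/166)
T = J + t·(A−J) with t = 269/83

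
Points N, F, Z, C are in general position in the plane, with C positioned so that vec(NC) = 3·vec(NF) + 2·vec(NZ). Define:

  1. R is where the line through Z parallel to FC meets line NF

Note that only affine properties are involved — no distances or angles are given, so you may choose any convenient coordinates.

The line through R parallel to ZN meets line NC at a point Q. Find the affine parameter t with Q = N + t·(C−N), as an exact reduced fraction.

Work in coordinates with N = (0, 0), F = (1, 0), Z = (0, 1), C = (3, 2).
1. R is where the line through Z parallel to FC meets line NF ⇒ R = (-1, 0)
through R parallel to ZN: direction (0, -1); meets NC at Q = (-1, -2/3)
Q = N + t·(C−N) with t = -1/3

t = -1/3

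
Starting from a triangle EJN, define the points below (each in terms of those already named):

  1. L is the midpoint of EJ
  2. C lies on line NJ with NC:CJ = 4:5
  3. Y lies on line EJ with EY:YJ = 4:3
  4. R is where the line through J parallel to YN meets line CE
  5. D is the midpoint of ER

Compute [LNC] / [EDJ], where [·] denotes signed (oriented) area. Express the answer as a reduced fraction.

[LNC]:[EDJ] = 64/105

Assign E = (0, 0), J = (1, 0), N = (0, 1) — the answer is frame-independent, so this choice is without loss of generality.
1. L is the midpoint of EJ ⇒ L = (1/2, 0)
2. C lies on line NJ with NC:CJ = 4:5 ⇒ C = (4/9, 5/9)
3. Y lies on line EJ with EY:YJ = 4:3 ⇒ Y = (4/7, 0)
4. R is where the line through J parallel to YN meets line CE ⇒ R = (7/12, 35/48)
5. D is the midpoint of ER ⇒ D = (7/24, 35/96)
2·[LNC] = -2/9, 2·[EDJ] = -35/96
[LNC]:[EDJ] = -2/9:-35/96 = 64/105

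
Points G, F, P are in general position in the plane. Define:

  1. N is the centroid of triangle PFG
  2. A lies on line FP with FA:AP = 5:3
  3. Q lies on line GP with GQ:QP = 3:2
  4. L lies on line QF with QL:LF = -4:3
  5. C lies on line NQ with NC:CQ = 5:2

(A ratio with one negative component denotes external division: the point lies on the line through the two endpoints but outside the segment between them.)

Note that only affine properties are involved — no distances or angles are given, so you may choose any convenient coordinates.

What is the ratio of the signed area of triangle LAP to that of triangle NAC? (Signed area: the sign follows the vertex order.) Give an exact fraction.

Work in coordinates with G = (0, 0), F = (1, 0), P = (0, 1).
1. N is the centroid of triangle PFG ⇒ N = (1/3, 1/3)
2. A lies on line FP with FA:AP = 5:3 ⇒ A = (3/8, 5/8)
3. Q lies on line GP with GQ:QP = 3:2 ⇒ Q = (0, 3/5)
4. L lies on line QF with QL:LF = -4:3 ⇒ L = (4, -9/5)
5. C lies on line NQ with NC:CQ = 5:2 ⇒ C = (2/21, 11/21)
2·[LAP] = -9/20, 2·[NAC] = 13/168
[LAP]:[NAC] = -9/20:13/168 = -378/65

[LAP]:[NAC] = -378/65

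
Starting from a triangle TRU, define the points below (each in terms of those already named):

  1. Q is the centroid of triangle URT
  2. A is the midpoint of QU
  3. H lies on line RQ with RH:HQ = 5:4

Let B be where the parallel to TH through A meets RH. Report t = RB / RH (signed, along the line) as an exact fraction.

t = 31/10

Work in coordinates with T = (0, 0), R = (1, 0), U = (0, 1).
1. Q is the centroid of triangle URT ⇒ Q = (1/3, 1/3)
2. A is the midpoint of QU ⇒ A = (1/6, 2/3)
3. H lies on line RQ with RH:HQ = 5:4 ⇒ H = (17/27, 5/27)
through A parallel to TH: direction (17/27, 5/27); meets RH at B = (-4/27, 31/54)
B = R + t·(H−R) with t = 31/10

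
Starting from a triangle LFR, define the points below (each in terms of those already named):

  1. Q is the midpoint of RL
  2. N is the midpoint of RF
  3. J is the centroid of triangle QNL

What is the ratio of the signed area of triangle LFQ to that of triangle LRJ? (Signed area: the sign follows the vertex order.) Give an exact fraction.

[LFQ]:[LRJ] = -3

Choose coordinates L = (0, 0), F = (1, 0), R = (0, 1).
1. Q is the midpoint of RL ⇒ Q = (0, 1/2)
2. N is the midpoint of RF ⇒ N = (1/2, 1/2)
3. J is the centroid of triangle QNL ⇒ J = (1/6, 1/3)
2·[LFQ] = 1/2, 2·[LRJ] = -1/6
[LFQ]:[LRJ] = 1/2:-1/6 = -3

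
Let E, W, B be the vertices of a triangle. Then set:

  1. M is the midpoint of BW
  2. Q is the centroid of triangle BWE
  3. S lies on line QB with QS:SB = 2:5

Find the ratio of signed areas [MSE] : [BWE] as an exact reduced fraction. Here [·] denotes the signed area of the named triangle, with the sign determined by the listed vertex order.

[MSE]:[BWE] = -1/7

Work in coordinates with E = (0, 0), W = (1, 0), B = (0, 1).
1. M is the midpoint of BW ⇒ M = (1/2, 1/2)
2. Q is the centroid of triangle BWE ⇒ Q = (1/3, 1/3)
3. S lies on line QB with QS:SB = 2:5 ⇒ S = (5/21, 11/21)
2·[MSE] = 1/7, 2·[BWE] = -1
[MSE]:[BWE] = 1/7:-1 = -1/7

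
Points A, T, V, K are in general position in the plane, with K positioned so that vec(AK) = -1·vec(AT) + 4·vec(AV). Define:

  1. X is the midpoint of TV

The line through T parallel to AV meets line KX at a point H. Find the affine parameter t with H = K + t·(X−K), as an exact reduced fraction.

Set A = (0, 0), T = (1, 0), V = (0, 1), K = (-1, 4); any affine frame gives the same invariant.
1. X is the midpoint of TV ⇒ X = (1/2, 1/2)
through T parallel to AV: direction (0, 1); meets KX at H = (1, -2/3)
H = K + t·(X−K) with t = 4/3

t = 4/3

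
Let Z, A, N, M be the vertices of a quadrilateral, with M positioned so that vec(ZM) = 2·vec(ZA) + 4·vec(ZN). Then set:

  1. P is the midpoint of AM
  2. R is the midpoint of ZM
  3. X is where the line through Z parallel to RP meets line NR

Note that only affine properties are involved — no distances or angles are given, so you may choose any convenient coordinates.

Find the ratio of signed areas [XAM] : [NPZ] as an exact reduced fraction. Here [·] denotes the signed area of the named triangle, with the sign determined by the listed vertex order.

Assign Z = (0, 0), A = (1, 0), N = (0, 1), M = (2, 4) — the answer is frame-independent, so this choice is without loss of generality.
1. P is the midpoint of AM ⇒ P = (3/2, 2)
2. R is the midpoint of ZM ⇒ R = (1, 2)
3. X is where the line through Z parallel to RP meets line NR ⇒ X = (-1, 0)
2·[XAM] = 8, 2·[NPZ] = -3/2
[XAM]:[NPZ] = 8:-3/2 = -16/3

[XAM]:[NPZ] = -16/3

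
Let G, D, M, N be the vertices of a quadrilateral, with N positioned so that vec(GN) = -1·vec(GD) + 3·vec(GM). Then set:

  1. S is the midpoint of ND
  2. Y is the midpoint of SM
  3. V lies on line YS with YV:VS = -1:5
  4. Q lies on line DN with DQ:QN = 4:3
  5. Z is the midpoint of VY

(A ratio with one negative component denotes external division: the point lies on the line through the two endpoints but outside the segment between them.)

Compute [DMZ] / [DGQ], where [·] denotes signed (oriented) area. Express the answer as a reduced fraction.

Work in coordinates with G = (0, 0), D = (1, 0), M = (0, 1), N = (-1, 3).
1. S is the midpoint of ND ⇒ S = (0, 3/2)
2. Y is the midpoint of SM ⇒ Y = (0, 5/4)
3. V lies on line YS with YV:VS = -1:5 ⇒ V = (0, 19/16)
4. Q lies on line DN with DQ:QN = 4:3 ⇒ Q = (-1/7, 12/7)
5. Z is the midpoint of VY ⇒ Z = (0, 39/32)
2·[DMZ] = -7/32, 2·[DGQ] = -12/7
[DMZ]:[DGQ] = -7/32:-12/7 = 49/384

[DMZ]:[DGQ] = 49/384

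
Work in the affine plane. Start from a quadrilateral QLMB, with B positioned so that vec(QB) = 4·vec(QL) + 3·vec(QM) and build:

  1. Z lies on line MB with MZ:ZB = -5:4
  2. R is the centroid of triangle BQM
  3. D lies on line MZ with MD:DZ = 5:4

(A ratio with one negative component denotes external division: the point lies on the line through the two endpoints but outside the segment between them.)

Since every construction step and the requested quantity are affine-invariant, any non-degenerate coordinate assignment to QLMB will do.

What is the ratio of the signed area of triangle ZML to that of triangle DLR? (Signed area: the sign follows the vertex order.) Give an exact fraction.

Choose coordinates Q = (0, 0), L = (1, 0), M = (0, 1), B = (4, 3).
1. Z lies on line MB with MZ:ZB = -5:4 ⇒ Z = (20, 11)
2. R is the centroid of triangle BQM ⇒ R = (4/3, 4/3)
3. D lies on line MZ with MD:DZ = 5:4 ⇒ D = (100/9, 59/9)
2·[ZML] = 30, 2·[DLR] = -305/27
[ZML]:[DLR] = 30:-305/27 = -162/61

[ZML]:[DLR] = -162/61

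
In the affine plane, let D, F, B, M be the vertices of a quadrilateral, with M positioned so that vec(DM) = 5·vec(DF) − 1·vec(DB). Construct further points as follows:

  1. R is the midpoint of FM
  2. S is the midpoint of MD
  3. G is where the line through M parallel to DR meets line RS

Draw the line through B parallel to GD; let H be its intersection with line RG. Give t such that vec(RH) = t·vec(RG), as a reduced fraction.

Choose coordinates D = (0, 0), F = (1, 0), B = (0, 1), M = (5, -1).
1. R is the midpoint of FM ⇒ R = (3, -1/2)
2. S is the midpoint of MD ⇒ S = (5/2, -1/2)
3. G is where the line through M parallel to DR meets line RS ⇒ G = (2, -1/2)
through B parallel to GD: direction (-2, 1/2); meets RG at H = (6, -1/2)
H = R + t·(G−R) with t = -3

t = -3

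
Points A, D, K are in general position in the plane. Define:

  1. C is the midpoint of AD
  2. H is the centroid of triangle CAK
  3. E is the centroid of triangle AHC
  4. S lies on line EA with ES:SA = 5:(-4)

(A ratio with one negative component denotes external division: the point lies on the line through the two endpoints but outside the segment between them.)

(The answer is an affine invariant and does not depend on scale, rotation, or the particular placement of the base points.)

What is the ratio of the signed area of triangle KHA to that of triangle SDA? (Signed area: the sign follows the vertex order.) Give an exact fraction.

Choose coordinates A = (0, 0), D = (1, 0), K = (0, 1).
1. C is the midpoint of AD ⇒ C = (1/2, 0)
2. H is the centroid of triangle CAK ⇒ H = (1/6, 1/3)
3. E is the centroid of triangle AHC ⇒ E = (2/9, 1/9)
4. S lies on line EA with ES:SA = 5:(-4) ⇒ S = (-8/9, -4/9)
2·[KHA] = -1/6, 2·[SDA] = 4/9
[KHA]:[SDA] = -1/6:4/9 = -3/8

[KHA]:[SDA] = -3/8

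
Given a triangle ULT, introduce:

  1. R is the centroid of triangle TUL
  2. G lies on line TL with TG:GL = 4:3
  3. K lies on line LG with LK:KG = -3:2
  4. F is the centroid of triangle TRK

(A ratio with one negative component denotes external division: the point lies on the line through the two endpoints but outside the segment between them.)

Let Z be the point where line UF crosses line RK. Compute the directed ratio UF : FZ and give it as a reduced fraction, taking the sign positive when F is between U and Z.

UF:FZ = -35/2

Assign U = (0, 0), L = (1, 0), T = (0, 1) — the answer is frame-independent, so this choice is without loss of generality.
1. R is the centroid of triangle TUL ⇒ R = (1/3, 1/3)
2. G lies on line TL with TG:GL = 4:3 ⇒ G = (4/7, 3/7)
3. K lies on line LG with LK:KG = -3:2 ⇒ K = (-2/7, 9/7)
4. F is the centroid of triangle TRK ⇒ F = (1/63, 55/63)
line UF meets RK at Z = (11/735, 121/147)
F = U + t·(Z−U) with t = 35/33, so UF:FZ = 35/33:-2/33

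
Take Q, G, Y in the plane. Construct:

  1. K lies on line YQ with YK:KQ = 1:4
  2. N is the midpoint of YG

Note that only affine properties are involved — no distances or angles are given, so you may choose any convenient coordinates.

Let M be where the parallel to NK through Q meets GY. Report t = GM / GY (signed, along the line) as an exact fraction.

t = -3/2

Set Q = (0, 0), G = (1, 0), Y = (0, 1); any affine frame gives the same invariant.
1. K lies on line YQ with YK:KQ = 1:4 ⇒ K = (0, 4/5)
2. N is the midpoint of YG ⇒ N = (1/2, 1/2)
through Q parallel to NK: direction (-1/2, 3/10); meets GY at M = (5/2, -3/2)
M = G + t·(Y−G) with t = -3/2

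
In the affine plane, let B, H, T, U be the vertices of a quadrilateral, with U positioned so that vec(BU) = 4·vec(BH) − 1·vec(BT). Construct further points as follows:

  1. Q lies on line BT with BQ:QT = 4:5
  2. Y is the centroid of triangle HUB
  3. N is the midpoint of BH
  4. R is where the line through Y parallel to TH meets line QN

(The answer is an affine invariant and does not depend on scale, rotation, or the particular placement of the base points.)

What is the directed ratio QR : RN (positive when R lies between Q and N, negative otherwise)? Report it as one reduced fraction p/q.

QR:RN = -16/15

Choose coordinates B = (0, 0), H = (1, 0), T = (0, 1), U = (4, -1).
1. Q lies on line BT with BQ:QT = 4:5 ⇒ Q = (0, 4/9)
2. Y is the centroid of triangle HUB ⇒ Y = (5/3, -1/3)
3. N is the midpoint of BH ⇒ N = (1/2, 0)
4. R is where the line through Y parallel to TH meets line QN ⇒ R = (8, -20/3)
R = Q + t·(N−Q) with t = 16, so QR:RN = t:(1−t) = 16:-15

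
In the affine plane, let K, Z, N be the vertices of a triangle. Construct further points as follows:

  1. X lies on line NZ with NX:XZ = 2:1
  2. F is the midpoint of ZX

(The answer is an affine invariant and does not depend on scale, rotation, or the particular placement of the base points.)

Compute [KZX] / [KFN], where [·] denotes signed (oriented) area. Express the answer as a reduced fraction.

Set K = (0, 0), Z = (1, 0), N = (0, 1); any affine frame gives the same invariant.
1. X lies on line NZ with NX:XZ = 2:1 ⇒ X = (2/3, 1/3)
2. F is the midpoint of ZX ⇒ F = (5/6, 1/6)
2·[KZX] = 1/3, 2·[KFN] = 5/6
[KZX]:[KFN] = 1/3:5/6 = 2/5

[KZX]:[KFN] = 2/5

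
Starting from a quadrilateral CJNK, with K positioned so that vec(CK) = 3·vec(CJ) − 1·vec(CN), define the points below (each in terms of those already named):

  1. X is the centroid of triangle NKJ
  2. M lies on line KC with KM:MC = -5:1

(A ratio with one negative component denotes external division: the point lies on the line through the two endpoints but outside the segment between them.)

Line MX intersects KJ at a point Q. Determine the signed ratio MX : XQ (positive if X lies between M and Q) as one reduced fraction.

MX:XQ = -19/4

Work in coordinates with C = (0, 0), J = (1, 0), N = (0, 1), K = (3, -1).
1. X is the centroid of triangle NKJ ⇒ X = (4/3, 0)
2. M lies on line KC with KM:MC = -5:1 ⇒ M = (-3/4, 1/4)
line MX meets KJ at Q = (17/19, 1/19)
X = M + t·(Q−M) with t = 19/15, so MX:XQ = 19/15:-4/15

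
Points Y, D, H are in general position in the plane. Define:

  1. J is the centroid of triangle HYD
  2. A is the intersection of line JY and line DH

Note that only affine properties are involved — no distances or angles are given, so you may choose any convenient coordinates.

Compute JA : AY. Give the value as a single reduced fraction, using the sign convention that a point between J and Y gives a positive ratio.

Choose coordinates Y = (0, 0), D = (1, 0), H = (0, 1).
1. J is the centroid of triangle HYD ⇒ J = (1/3, 1/3)
2. A is the intersection of line JY and line DH ⇒ A = (1/2, 1/2)
A = J + t·(Y−J) with t = -1/2, so JA:AY = t:(1−t) = -1/2:3/2

JA:AY = -1/3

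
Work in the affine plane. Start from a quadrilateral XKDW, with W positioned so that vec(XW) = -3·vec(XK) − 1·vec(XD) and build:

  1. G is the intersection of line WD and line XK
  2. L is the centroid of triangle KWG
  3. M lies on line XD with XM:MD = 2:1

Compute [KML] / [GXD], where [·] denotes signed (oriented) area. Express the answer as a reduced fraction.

[KML]:[GXD] = 32/27

Set X = (0, 0), K = (1, 0), D = (0, 1), W = (-3, -1); any affine frame gives the same invariant.
1. G is the intersection of line WD and line XK ⇒ G = (-3/2, 0)
2. L is the centroid of triangle KWG ⇒ L = (-7/6, -1/3)
3. M lies on line XD with XM:MD = 2:1 ⇒ M = (0, 2/3)
2·[KML] = 16/9, 2·[GXD] = 3/2
[KML]:[GXD] = 16/9:3/2 = 32/27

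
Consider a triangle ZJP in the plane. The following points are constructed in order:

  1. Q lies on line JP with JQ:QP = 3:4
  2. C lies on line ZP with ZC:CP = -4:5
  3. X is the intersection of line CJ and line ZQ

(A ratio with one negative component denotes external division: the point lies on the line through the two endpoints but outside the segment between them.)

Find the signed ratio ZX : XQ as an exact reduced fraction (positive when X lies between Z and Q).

Assign Z = (0, 0), J = (1, 0), P = (0, 1) — the answer is frame-independent, so this choice is without loss of generality.
1. Q lies on line JP with JQ:QP = 3:4 ⇒ Q = (4/7, 3/7)
2. C lies on line ZP with ZC:CP = -4:5 ⇒ C = (0, -4)
3. X is the intersection of line CJ and line ZQ ⇒ X = (16/13, 12/13)
X = Z + t·(Q−Z) with t = 28/13, so ZX:XQ = t:(1−t) = 28/13:-15/13

ZX:XQ = -28/15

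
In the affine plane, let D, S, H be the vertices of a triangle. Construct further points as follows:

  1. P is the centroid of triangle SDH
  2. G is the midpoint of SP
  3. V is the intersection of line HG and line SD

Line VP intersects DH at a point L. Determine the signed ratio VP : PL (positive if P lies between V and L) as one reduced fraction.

VP:PL = 7/5

Assign D = (0, 0), S = (1, 0), H = (0, 1) — the answer is frame-independent, so this choice is without loss of generality.
1. P is the centroid of triangle SDH ⇒ P = (1/3, 1/3)
2. G is the midpoint of SP ⇒ G = (2/3, 1/6)
3. V is the intersection of line HG and line SD ⇒ V = (4/5, 0)
line VP meets DH at L = (0, 4/7)
P = V + t·(L−V) with t = 7/12, so VP:PL = 7/12:5/12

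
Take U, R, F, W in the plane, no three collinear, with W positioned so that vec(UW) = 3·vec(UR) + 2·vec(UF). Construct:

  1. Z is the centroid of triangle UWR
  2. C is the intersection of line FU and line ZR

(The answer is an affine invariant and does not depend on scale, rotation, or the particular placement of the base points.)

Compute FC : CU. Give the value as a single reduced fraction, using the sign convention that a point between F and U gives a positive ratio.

Choose coordinates U = (0, 0), R = (1, 0), F = (0, 1), W = (3, 2).
1. Z is the centroid of triangle UWR ⇒ Z = (4/3, 2/3)
2. C is the intersection of line FU and line ZR ⇒ C = (0, -2)
C = F + t·(U−F) with t = 3, so FC:CU = t:(1−t) = 3:-2

FC:CU = -3/2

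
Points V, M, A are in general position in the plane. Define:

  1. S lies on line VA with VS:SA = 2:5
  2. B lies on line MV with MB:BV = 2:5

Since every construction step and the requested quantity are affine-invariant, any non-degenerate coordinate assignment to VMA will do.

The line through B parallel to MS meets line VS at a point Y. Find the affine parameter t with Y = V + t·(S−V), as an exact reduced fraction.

t = 5/7

Assign V = (0, 0), M = (1, 0), A = (0, 1) — the answer is frame-independent, so this choice is without loss of generality.
1. S lies on line VA with VS:SA = 2:5 ⇒ S = (0, 2/7)
2. B lies on line MV with MB:BV = 2:5 ⇒ B = (5/7, 0)
through B parallel to MS: direction (-1, 2/7); meets VS at Y = (0, 10/49)
Y = V + t·(S−V) with t = 5/7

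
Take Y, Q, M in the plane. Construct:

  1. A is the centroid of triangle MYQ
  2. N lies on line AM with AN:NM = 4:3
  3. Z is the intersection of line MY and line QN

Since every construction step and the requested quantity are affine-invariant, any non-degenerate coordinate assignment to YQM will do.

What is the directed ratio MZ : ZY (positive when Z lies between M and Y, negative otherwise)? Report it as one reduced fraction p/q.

MZ:ZY = 1/5

Assign Y = (0, 0), Q = (1, 0), M = (0, 1) — the answer is frame-independent, so this choice is without loss of generality.
1. A is the centroid of triangle MYQ ⇒ A = (1/3, 1/3)
2. N lies on line AM with AN:NM = 4:3 ⇒ N = (1/7, 5/7)
3. Z is the intersection of line MY and line QN ⇒ Z = (0, 5/6)
Z = M + t·(Y−M) with t = 1/6, so MZ:ZY = t:(1−t) = 1/6:5/6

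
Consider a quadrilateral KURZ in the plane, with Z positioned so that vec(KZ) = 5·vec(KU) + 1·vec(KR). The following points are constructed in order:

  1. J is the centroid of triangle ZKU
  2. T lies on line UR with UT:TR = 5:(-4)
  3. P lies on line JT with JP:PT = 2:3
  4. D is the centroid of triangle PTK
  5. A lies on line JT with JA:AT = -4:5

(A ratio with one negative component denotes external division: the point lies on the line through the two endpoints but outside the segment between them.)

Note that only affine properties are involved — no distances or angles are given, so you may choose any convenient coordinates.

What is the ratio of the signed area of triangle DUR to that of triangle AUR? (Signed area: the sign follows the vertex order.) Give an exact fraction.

[DUR]:[AUR] = -1/100

Assign K = (0, 0), U = (1, 0), R = (0, 1), Z = (5, 1) — the answer is frame-independent, so this choice is without loss of generality.
1. J is the centroid of triangle ZKU ⇒ J = (2, 1/3)
2. T lies on line UR with UT:TR = 5:(-4) ⇒ T = (-4, 5)
3. P lies on line JT with JP:PT = 2:3 ⇒ P = (-2/5, 11/5)
4. D is the centroid of triangle PTK ⇒ D = (-22/15, 12/5)
5. A lies on line JT with JA:AT = -4:5 ⇒ A = (26, -55/3)
2·[DUR] = 1/15, 2·[AUR] = -20/3
[DUR]:[AUR] = 1/15:-20/3 = -1/100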